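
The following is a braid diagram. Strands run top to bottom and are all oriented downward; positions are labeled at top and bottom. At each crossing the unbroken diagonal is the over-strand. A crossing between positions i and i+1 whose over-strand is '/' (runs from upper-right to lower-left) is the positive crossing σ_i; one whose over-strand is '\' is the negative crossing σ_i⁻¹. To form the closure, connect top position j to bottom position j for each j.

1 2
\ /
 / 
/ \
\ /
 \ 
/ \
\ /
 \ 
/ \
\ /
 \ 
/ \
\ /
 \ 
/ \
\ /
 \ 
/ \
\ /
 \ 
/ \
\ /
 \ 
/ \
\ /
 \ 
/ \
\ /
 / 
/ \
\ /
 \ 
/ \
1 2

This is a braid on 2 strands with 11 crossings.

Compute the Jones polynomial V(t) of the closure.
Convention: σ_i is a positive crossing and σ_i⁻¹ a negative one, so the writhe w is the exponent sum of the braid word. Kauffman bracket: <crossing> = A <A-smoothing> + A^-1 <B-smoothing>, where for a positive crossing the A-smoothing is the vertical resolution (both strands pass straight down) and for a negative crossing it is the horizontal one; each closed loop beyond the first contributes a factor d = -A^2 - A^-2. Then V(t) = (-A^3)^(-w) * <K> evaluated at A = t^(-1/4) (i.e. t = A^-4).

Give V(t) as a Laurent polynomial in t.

t^-3 + t^-5 - t^-6 + t^-7 - t^-8 + t^-9 - t^-10

Derivation:
Reading the diagram top to bottom ('/'-over between positions i,i+1 = s_i, '\'-over = s_i^-1): braid word = s1 s1^-1 s1^-1 s1^-1 s1^-1 s1^-1 s1^-1 s1^-1 s1^-1 s1 s1^-1.
The presented braid s1 s1^-1 s1^-1 s1^-1 s1^-1 s1^-1 s1^-1 s1^-1 s1^-1 s1 s1^-1 on 2 strands reduces by inverse Markov moves (closure unchanged at each step):
  Deconjugate: the word is γ·β·γ⁻¹ with γ = s1 s1^-1 (prefix) and γ⁻¹ = s1 s1^-1 (suffix); strip both.
Reduced to β = s1^-1 s1^-1 s1^-1 s1^-1 s1^-1 s1^-1 s1^-1 on 2 strands, 7 crossings.
Compute on β:
Braid: s1^-1 s1^-1 s1^-1 s1^-1 s1^-1 s1^-1 s1^-1 on 2 strands, 7 crossings.
Writhe w = (#positive) - (#negative) = 0 - 7 = -7.
State-sum expansion of <K>. There are 2^7 = 128 states.
Each crossing splits two ways (0=vertical, 1=horizontal). The state's weight is A^(#A-smoothings - #B-smoothings) * d^(loops - 1).
Tabulate the states by total A-exponent and number of loops L (A-exp: L × count):
  A^7: L=7 ×1
  A^5: L=6 ×7
  A^3: L=5 ×21
  A^1: L=4 ×35
  A^-1: L=3 ×35
  A^-3: L=2 ×21
  A^-5: L=1 ×7
  A^-7: L=2 ×1
Each group contributes A^e * Σ count * d^(L-1):
Powers of d = -A^2 - A^-2: d^2 = A^4 + 2 + A^-4; d^3 = -A^6 - 3*A^2 - 3*A^-2 - A^-6; d^4 = A^8 + 4*A^4 + 6 + 4*A^-4 + A^-8; d^5 = -A^10 - 5*A^6 - 10*A^2 - 10*A^-2 - 5*A^-6 - A^-10; d^6 = A^12 + 6*A^8 + 15*A^4 + 20 + 15*A^-4 + 6*A^-8 + A^-12.
  A^7 * (d^6) = A^19 + 6*A^15 + 15*A^11 + 20*A^7 + 15*A^3 + 6*A^-1 + A^-5
  A^5 * (7*d^5) = -7*A^15 - 35*A^11 - 70*A^7 - 70*A^3 - 35*A^-1 - 7*A^-5
  A^3 * (21*d^4) = 21*A^11 + 84*A^7 + 126*A^3 + 84*A^-1 + 21*A^-5
  A^1 * (35*d^3) = -35*A^7 - 105*A^3 - 105*A^-1 - 35*A^-5
  A^-1 * (35*d^2) = 35*A^3 + 70*A^-1 + 35*A^-5
  A^-3 * (21*d) = -21*A^-1 - 21*A^-5
  A^-5 * (7) = 7*A^-5
  A^-7 * (d) = -A^-5 - A^-9
Summing the groups: <K> = A^19 - A^15 + A^11 - A^7 + A^3 - A^-1 - A^-9
Normalise by the writhe: (-A^3)^(-w) = (-A^3)^(7) = -A^21, so f(A) = -A^21 * <K> = -A^40 + A^36 - A^32 + A^28 - A^24 + A^20 + A^12.
Substitute A = t^(-1/4), i.e. A^e → t^(-e/4): V(t) = t^-3 + t^-5 - t^-6 + t^-7 - t^-8 + t^-9 - t^-10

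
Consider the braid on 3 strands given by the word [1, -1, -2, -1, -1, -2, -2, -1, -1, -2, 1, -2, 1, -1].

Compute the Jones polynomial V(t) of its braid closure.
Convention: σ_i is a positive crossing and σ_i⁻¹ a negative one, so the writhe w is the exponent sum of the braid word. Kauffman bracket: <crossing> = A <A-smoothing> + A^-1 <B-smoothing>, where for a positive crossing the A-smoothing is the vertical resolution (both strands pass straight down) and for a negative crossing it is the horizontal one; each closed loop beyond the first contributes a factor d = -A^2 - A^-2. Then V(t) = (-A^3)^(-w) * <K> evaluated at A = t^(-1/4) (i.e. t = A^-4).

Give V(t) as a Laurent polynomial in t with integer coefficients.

t^-3 + t^-6 - t^-7 + t^-8 - t^-9 + t^-10 - t^-11

Derivation:
The presented braid s1 s1^-1 s2^-1 s1^-1 s1^-1 s2^-1 s2^-1 s1^-1 s1^-1 s2^-1 s1 s2^-1 s1 s1^-1 on 3 strands reduces by inverse Markov moves (closure unchanged at each step):
  Deconjugate: the word is γ·β·γ⁻¹ with γ = s1 s1^-1 (prefix) and γ⁻¹ = s1 s1^-1 (suffix); strip both.
Reduced to β = s2^-1 s1^-1 s1^-1 s2^-1 s2^-1 s1^-1 s1^-1 s2^-1 s1 s2^-1 on 3 strands, 10 crossings.
Compute on β:
Braid: s2^-1 s1^-1 s1^-1 s2^-1 s2^-1 s1^-1 s1^-1 s2^-1 s1 s2^-1 on 3 strands, 10 crossings.
Writhe w = (#positive) - (#negative) = 1 - 9 = -8.
Computing the Kauffman bracket via state sum. There are 2^10 = 1024 states.
For each crossing: s=0 is the vertical smoothing, s=1 horizontal. Crossing k contributes A^(sign_k * (1 - 2*s_k)); loop factor d = -A^2 - A^-2.
Tabulate the states by total A-exponent and number of loops L (A-exp: L × count):
  A^10: L=6 ×1
  A^8: L=5 ×10
  A^6: L=4 ×41, L=6 ×4
  A^4: L=3 ×86, L=5 ×34
  A^2: L=2 ×92, L=4 ×114, L=6 ×4
  A^0: L=1 ×40, L=3 ×185, L=5 ×27
  A^-2: L=2 ×142, L=4 ×67, L=6 ×1
  A^-4: L=1 ×40, L=3 ×76, L=5 ×4
  A^-6: L=2 ×39, L=4 ×6
  A^-8: L=1 ×5, L=3 ×5
  A^-10: L=2 ×1
Each group contributes A^e * Σ count * d^(L-1):
Powers of d = -A^2 - A^-2: d^2 = A^4 + 2 + A^-4; d^3 = -A^6 - 3*A^2 - 3*A^-2 - A^-6; d^4 = A^8 + 4*A^4 + 6 + 4*A^-4 + A^-8; d^5 = -A^10 - 5*A^6 - 10*A^2 - 10*A^-2 - 5*A^-6 - A^-10.
  A^10 * (d^5) = -A^20 - 5*A^16 - 10*A^12 - 10*A^8 - 5*A^4 - 1
  A^8 * (10*d^4) = 10*A^16 + 40*A^12 + 60*A^8 + 40*A^4 + 10
  A^6 * (41*d^3 + 4*d^5) = -4*A^16 - 61*A^12 - 163*A^8 - 163*A^4 - 61 - 4*A^-4
  A^4 * (86*d^2 + 34*d^4) = 34*A^12 + 222*A^8 + 376*A^4 + 222 + 34*A^-4
  A^2 * (92*d + 114*d^3 + 4*d^5) = -4*A^12 - 134*A^8 - 474*A^4 - 474 - 134*A^-4 - 4*A^-8
  A^0 * (40 + 185*d^2 + 27*d^4) = 27*A^8 + 293*A^4 + 572 + 293*A^-4 + 27*A^-8
  A^-2 * (142*d + 67*d^3 + d^5) = -A^8 - 72*A^4 - 353 - 353*A^-4 - 72*A^-8 - A^-12
  A^-4 * (40 + 76*d^2 + 4*d^4) = 4*A^4 + 92 + 216*A^-4 + 92*A^-8 + 4*A^-12
  A^-6 * (39*d + 6*d^3) = -6 - 57*A^-4 - 57*A^-8 - 6*A^-12
  A^-8 * (5 + 5*d^2) = 5*A^-4 + 15*A^-8 + 5*A^-12
  A^-10 * (d) = -A^-8 - A^-12
Summing the groups: <K> = -A^20 + A^16 - A^12 + A^8 - A^4 + 1 + A^-12
Normalise by the writhe: (-A^3)^(-w) = (-A^3)^(8) = A^24, so f(A) = A^24 * <K> = -A^44 + A^40 - A^36 + A^32 - A^28 + A^24 + A^12.
Substitute A = t^(-1/4), i.e. A^e → t^(-e/4): V(t) = t^-3 + t^-6 - t^-7 + t^-8 - t^-9 + t^-10 - t^-11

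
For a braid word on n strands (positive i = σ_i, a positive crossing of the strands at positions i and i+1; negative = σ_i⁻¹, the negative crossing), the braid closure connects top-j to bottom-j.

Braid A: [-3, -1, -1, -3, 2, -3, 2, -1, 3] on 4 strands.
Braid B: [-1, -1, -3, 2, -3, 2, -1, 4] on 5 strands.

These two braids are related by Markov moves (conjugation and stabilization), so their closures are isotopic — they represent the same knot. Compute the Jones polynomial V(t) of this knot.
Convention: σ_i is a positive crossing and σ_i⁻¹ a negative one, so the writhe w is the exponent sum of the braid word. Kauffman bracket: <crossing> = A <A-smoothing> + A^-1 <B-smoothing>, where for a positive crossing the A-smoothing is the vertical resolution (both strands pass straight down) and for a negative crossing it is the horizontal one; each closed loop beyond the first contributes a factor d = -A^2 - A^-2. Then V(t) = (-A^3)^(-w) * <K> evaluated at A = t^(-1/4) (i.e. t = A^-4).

Markov-equivalent braids have isotopic closures, hence identical knot invariants. Strip the Markov moves from each word to reach a common short braid β, then compute V(t) once on β.
Braid A: s3^-1 s1^-1 s1^-1 s3^-1 s2 s3^-1 s2 s1^-1 s3 on 4 strands reduces by inverse Markov moves (closure unchanged at each step):
  Deconjugate: the word is γ·β·γ⁻¹ with γ = s3^-1 (prefix) and γ⁻¹ = s3 (suffix); strip both.
Reduced to β = s1^-1 s1^-1 s3^-1 s2 s3^-1 s2 s1^-1 on 4 strands, 7 crossings.
Braid B: s1^-1 s1^-1 s3^-1 s2 s3^-1 s2 s1^-1 s4 on 5 strands reduces by inverse Markov moves (closure unchanged at each step):
  Destabilize: the word has the form β·s4 where s4 occurs only as the final letter (β ∈ B_4); drop it and the last strand → 4 strands.
Reduced to β = s1^-1 s1^-1 s3^-1 s2 s3^-1 s2 s1^-1 on 4 strands, 7 crossings.
Both give the same β = s1^-1 s1^-1 s3^-1 s2 s3^-1 s2 s1^-1 on 4 strands, so one state sum suffices:
Braid: s1^-1 s1^-1 s3^-1 s2 s3^-1 s2 s1^-1 on 4 strands, 7 crossings.
Writhe w = (#positive) - (#negative) = 2 - 5 = -3.
Enumerate smoothing states for the bracket polynomial. There are 2^7 = 128 states.
For each crossing: s=0 is the vertical smoothing, s=1 horizontal. Crossing k contributes A^(sign_k * (1 - 2*s_k)); loop factor d = -A^2 - A^-2.
Tabulate the states by total A-exponent and number of loops L (A-exp: L × count):
  A^7: L=5 ×1
  A^5: L=4 ×7
  A^3: L=3 ×20, L=5 ×1
  A^1: L=2 ×27, L=4 ×8
  A^-1: L=1 ×15, L=3 ×19, L=5 ×1
  A^-3: L=2 ×17, L=4 ×4
  A^-5: L=3 ×7
  A^-7: L=4 ×1
Each group contributes A^e * Σ count * d^(L-1):
Powers of d = -A^2 - A^-2: d^2 = A^4 + 2 + A^-4; d^3 = -A^6 - 3*A^2 - 3*A^-2 - A^-6; d^4 = A^8 + 4*A^4 + 6 + 4*A^-4 + A^-8.
  A^7 * (d^4) = A^15 + 4*A^11 + 6*A^7 + 4*A^3 + A^-1
  A^5 * (7*d^3) = -7*A^11 - 21*A^7 - 21*A^3 - 7*A^-1
  A^3 * (20*d^2 + d^4) = A^11 + 24*A^7 + 46*A^3 + 24*A^-1 + A^-5
  A^1 * (27*d + 8*d^3) = -8*A^7 - 51*A^3 - 51*A^-1 - 8*A^-5
  A^-1 * (15 + 19*d^2 + d^4) = A^7 + 23*A^3 + 59*A^-1 + 23*A^-5 + A^-9
  A^-3 * (17*d + 4*d^3) = -4*A^3 - 29*A^-1 - 29*A^-5 - 4*A^-9
  A^-5 * (7*d^2) = 7*A^-1 + 14*A^-5 + 7*A^-9
  A^-7 * (d^3) = -A^-1 - 3*A^-5 - 3*A^-9 - A^-13
Summing the groups: <K> = A^15 - 2*A^11 + 2*A^7 - 3*A^3 + 3*A^-1 - 2*A^-5 + A^-9 - A^-13
Normalise by the writhe: (-A^3)^(-w) = (-A^3)^(3) = -A^9, so f(A) = -A^9 * <K> = -A^24 + 2*A^20 - 2*A^16 + 3*A^12 - 3*A^8 + 2*A^4 - 1 + A^-4.
Substitute A = t^(-1/4), i.e. A^e → t^(-e/4): V(t) = t - 1 + 2*t^-1 - 3*t^-2 + 3*t^-3 - 2*t^-4 + 2*t^-5 - t^-6

Answer: t - 1 + 2*t^-1 - 3*t^-2 + 3*t^-3 - 2*t^-4 + 2*t^-5 - t^-6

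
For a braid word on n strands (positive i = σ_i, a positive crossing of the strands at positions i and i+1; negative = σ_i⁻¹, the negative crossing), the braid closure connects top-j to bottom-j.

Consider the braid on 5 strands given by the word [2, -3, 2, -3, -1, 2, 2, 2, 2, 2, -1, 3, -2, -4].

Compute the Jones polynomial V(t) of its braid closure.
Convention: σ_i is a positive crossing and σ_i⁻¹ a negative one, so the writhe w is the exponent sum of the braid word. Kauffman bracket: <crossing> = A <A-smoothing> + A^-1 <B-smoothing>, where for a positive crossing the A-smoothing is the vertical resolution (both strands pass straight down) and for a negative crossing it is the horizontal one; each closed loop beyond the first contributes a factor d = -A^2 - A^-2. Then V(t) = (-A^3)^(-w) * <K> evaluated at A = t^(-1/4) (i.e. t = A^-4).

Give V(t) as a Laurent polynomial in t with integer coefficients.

The presented braid s2 s3^-1 s2 s3^-1 s1^-1 s2 s2 s2 s2 s2 s1^-1 s3 s2^-1 s4^-1 on 5 strands reduces by inverse Markov moves (closure unchanged at each step):
  Destabilize: the word has the form β·s4^-1 where s4^-1 occurs only as the final letter (β ∈ B_4); drop it and the last strand → 4 strands.
  Deconjugate: the word is γ·β·γ⁻¹ with γ = s2 s3^-1 (prefix) and γ⁻¹ = s3 s2^-1 (suffix); strip both.
Reduced to β = s2 s3^-1 s1^-1 s2 s2 s2 s2 s2 s1^-1 on 4 strands, 9 crossings.
Compute on β:
Braid: s2 s3^-1 s1^-1 s2 s2 s2 s2 s2 s1^-1 on 4 strands, 9 crossings.
Writhe w = (#positive) - (#negative) = 6 - 3 = 3.
Enumerate smoothing states for the bracket polynomial. There are 2^9 = 512 states.
For each crossing: s=0 is the vertical smoothing, s=1 horizontal. Crossing k contributes A^(sign_k * (1 - 2*s_k)); loop factor d = -A^2 - A^-2.
Tabulate the states by total A-exponent and number of loops L (A-exp: L × count):
  A^9: L=3 ×1
  A^7: L=2 ×8, L=4 ×1
  A^5: L=1 ×17, L=3 ×19
  A^3: L=2 ×63, L=4 ×21
  A^1: L=3 ×111, L=5 ×15
  A^-1: L=4 ×120, L=6 ×6
  A^-3: L=5 ×83, L=7 ×1
  A^-5: L=6 ×36
  A^-7: L=7 ×9
  A^-9: L=8 ×1
Each group contributes A^e * Σ count * d^(L-1):
Powers of d = -A^2 - A^-2: d^2 = A^4 + 2 + A^-4; d^3 = -A^6 - 3*A^2 - 3*A^-2 - A^-6; d^4 = A^8 + 4*A^4 + 6 + 4*A^-4 + A^-8; d^5 = -A^10 - 5*A^6 - 10*A^2 - 10*A^-2 - 5*A^-6 - A^-10; d^6 = A^12 + 6*A^8 + 15*A^4 + 20 + 15*A^-4 + 6*A^-8 + A^-12; d^7 = -A^14 - 7*A^10 - 21*A^6 - 35*A^2 - 35*A^-2 - 21*A^-6 - 7*A^-10 - A^-14.
  A^9 * (d^2) = A^13 + 2*A^9 + A^5
  A^7 * (8*d + d^3) = -A^13 - 11*A^9 - 11*A^5 - A
  A^5 * (17 + 19*d^2) = 19*A^9 + 55*A^5 + 19*A
  A^3 * (63*d + 21*d^3) = -21*A^9 - 126*A^5 - 126*A - 21*A^-3
  A^1 * (111*d^2 + 15*d^4) = 15*A^9 + 171*A^5 + 312*A + 171*A^-3 + 15*A^-7
  A^-1 * (120*d^3 + 6*d^5) = -6*A^9 - 150*A^5 - 420*A - 420*A^-3 - 150*A^-7 - 6*A^-11
  A^-3 * (83*d^4 + d^6) = A^9 + 89*A^5 + 347*A + 518*A^-3 + 347*A^-7 + 89*A^-11 + A^-15
  A^-5 * (36*d^5) = -36*A^5 - 180*A - 360*A^-3 - 360*A^-7 - 180*A^-11 - 36*A^-15
  A^-7 * (9*d^6) = 9*A^5 + 54*A + 135*A^-3 + 180*A^-7 + 135*A^-11 + 54*A^-15 + 9*A^-19
  A^-9 * (d^7) = -A^5 - 7*A - 21*A^-3 - 35*A^-7 - 35*A^-11 - 21*A^-15 - 7*A^-19 - A^-23
Summing the groups: <K> = -A^9 + A^5 - 2*A + 2*A^-3 - 3*A^-7 + 3*A^-11 - 2*A^-15 + 2*A^-19 - A^-23
Normalise by the writhe: (-A^3)^(-w) = (-A^3)^(-3) = -A^-9, so f(A) = -A^-9 * <K> = 1 - A^-4 + 2*A^-8 - 2*A^-12 + 3*A^-16 - 3*A^-20 + 2*A^-24 - 2*A^-28 + A^-32.
Substitute A = t^(-1/4), i.e. A^e → t^(-e/4): V(t) = t^8 - 2*t^7 + 2*t^6 - 3*t^5 + 3*t^4 - 2*t^3 + 2*t^2 - t + 1

Answer: t^8 - 2*t^7 + 2*t^6 - 3*t^5 + 3*t^4 - 2*t^3 + 2*t^2 - t + 1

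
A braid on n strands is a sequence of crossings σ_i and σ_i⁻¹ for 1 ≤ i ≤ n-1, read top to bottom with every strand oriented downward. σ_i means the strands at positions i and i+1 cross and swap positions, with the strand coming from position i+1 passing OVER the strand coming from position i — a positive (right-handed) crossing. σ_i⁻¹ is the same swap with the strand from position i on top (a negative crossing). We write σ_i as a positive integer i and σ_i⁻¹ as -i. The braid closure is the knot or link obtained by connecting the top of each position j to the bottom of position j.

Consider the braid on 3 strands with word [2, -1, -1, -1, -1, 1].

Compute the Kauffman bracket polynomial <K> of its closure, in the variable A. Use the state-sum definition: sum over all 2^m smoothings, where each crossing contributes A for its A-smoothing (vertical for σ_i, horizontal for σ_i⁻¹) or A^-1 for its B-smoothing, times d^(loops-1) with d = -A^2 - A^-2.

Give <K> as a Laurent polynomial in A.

-A^10 + A^6 + A^-2

Derivation:
First cancel adjacent σ_i σ_i⁻¹ pairs (Reidemeister II — same braid, same closure): s2 s1^-1 s1^-1 s1^-1 s1^-1 s1 → s2 s1^-1 s1^-1 s1^-1.
Braid: s2 s1^-1 s1^-1 s1^-1 on 3 strands, 4 crossings.
Writhe w = (#positive) - (#negative) = 1 - 3 = -2.
State-sum expansion of <K>. There are 2^4 = 16 states.
For each crossing: s=0 is the vertical smoothing, s=1 horizontal. Crossing k contributes A^(sign_k * (1 - 2*s_k)); loop factor d = -A^2 - A^-2.
  state 0000: A-exp=-2, loops=3, term = A^-2 * d^2
  state 0001: A-exp=+0, loops=2, term = A^0 * d^1
  state 0010: A-exp=+0, loops=2, term = A^0 * d^1
  state 0011: A-exp=+2, loops=3, term = A^2 * d^2
  state 0100: A-exp=+0, loops=2, term = A^0 * d^1
  state 0101: A-exp=+2, loops=3, term = A^2 * d^2
  state 0110: A-exp=+2, loops=3, term = A^2 * d^2
  state 0111: A-exp=+4, loops=4, term = A^4 * d^3
  state 1000: A-exp=-4, loops=2, term = A^-4 * d^1
  state 1001: A-exp=-2, loops=1, term = A^-2 * d^0
  state 1010: A-exp=-2, loops=1, term = A^-2 * d^0
  state 1011: A-exp=+0, loops=2, term = A^0 * d^1
  state 1100: A-exp=-2, loops=1, term = A^-2 * d^0
  state 1101: A-exp=+0, loops=2, term = A^0 * d^1
  state 1110: A-exp=+0, loops=2, term = A^0 * d^1
  state 1111: A-exp=+2, loops=3, term = A^2 * d^2
Collect the terms by A-exponent (count of states per loop number):
Powers of d = -A^2 - A^-2: d^2 = A^4 + 2 + A^-4; d^3 = -A^6 - 3*A^2 - 3*A^-2 - A^-6.
  A^4 * (d^3) = -A^10 - 3*A^6 - 3*A^2 - A^-2
  A^2 * (4*d^2) = 4*A^6 + 8*A^2 + 4*A^-2
  A^0 * (6*d) = -6*A^2 - 6*A^-2
  A^-2 * (3 + d^2) = A^2 + 5*A^-2 + A^-6
  A^-4 * (d) = -A^-2 - A^-6
Summing the groups: <K> = -A^10 + A^6 + A^-2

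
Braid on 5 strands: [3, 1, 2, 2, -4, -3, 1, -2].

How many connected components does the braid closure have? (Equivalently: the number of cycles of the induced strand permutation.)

3

Derivation:
Track the strand permutation on 5 strands, starting from identity.
  step 1: s3 swaps positions 3,4 -> [1 2 4 3 5]
  step 2: s1 swaps positions 1,2 -> [2 1 4 3 5]
  step 3: s2 swaps positions 2,3 -> [2 4 1 3 5]
  step 4: s2 swaps positions 2,3 -> [2 1 4 3 5]
  step 5: s4^-1 swaps positions 4,5 -> [2 1 4 5 3]
  step 6: s3^-1 swaps positions 3,4 -> [2 1 5 4 3]
  step 7: s1 swaps positions 1,2 -> [1 2 5 4 3]
  step 8: s2^-1 swaps positions 2,3 -> [1 5 2 4 3]
Final permutation (position -> original strand): [1 5 2 4 3]
Closure components = cycle count of this permutation = 3.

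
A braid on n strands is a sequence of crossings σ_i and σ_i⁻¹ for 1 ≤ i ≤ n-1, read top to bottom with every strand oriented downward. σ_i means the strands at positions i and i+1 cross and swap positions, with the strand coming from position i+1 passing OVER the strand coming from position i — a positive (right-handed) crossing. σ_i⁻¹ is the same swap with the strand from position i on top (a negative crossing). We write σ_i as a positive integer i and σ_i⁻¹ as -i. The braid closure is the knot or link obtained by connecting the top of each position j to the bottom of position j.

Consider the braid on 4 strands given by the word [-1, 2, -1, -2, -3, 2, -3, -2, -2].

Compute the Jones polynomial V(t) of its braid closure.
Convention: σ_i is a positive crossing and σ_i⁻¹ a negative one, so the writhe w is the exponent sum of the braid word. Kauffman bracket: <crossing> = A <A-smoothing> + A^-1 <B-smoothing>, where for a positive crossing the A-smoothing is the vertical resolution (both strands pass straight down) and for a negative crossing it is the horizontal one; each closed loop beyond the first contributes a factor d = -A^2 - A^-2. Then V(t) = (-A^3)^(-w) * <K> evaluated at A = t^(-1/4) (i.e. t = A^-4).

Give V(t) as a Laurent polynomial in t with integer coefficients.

t^-1 - 2*t^-2 + 3*t^-3 - 2*t^-4 + 3*t^-5 - 2*t^-6 + t^-7 - t^-8

Derivation:
Braid: s1^-1 s2 s1^-1 s2^-1 s3^-1 s2 s3^-1 s2^-1 s2^-1 on 4 strands, 9 crossings.
Writhe w = (#positive) - (#negative) = 2 - 7 = -5.
Computing the Kauffman bracket via state sum. There are 2^9 = 512 states.
Each crossing splits two ways (0=vertical, 1=horizontal). The state's weight is A^(#A-smoothings - #B-smoothings) * d^(loops - 1).
Tabulate the states by total A-exponent and number of loops L (A-exp: L × count):
  A^9: L=5 ×1
  A^7: L=4 ×9
  A^5: L=3 ×30, L=5 ×6
  A^3: L=2 ×45, L=4 ×37, L=6 ×2
  A^1: L=1 ×27, L=3 ×78, L=5 ×21
  A^-1: L=2 ×67, L=4 ×53, L=6 ×6
  A^-3: L=1 ×12, L=3 ×53, L=5 ×18, L=7 ×1
  A^-5: L=2 ×14, L=4 ×19, L=6 ×3
  A^-7: L=3 ×6, L=5 ×3
  A^-9: L=4 ×1
Each group contributes A^e * Σ count * d^(L-1):
Powers of d = -A^2 - A^-2: d^2 = A^4 + 2 + A^-4; d^3 = -A^6 - 3*A^2 - 3*A^-2 - A^-6; d^4 = A^8 + 4*A^4 + 6 + 4*A^-4 + A^-8; d^5 = -A^10 - 5*A^6 - 10*A^2 - 10*A^-2 - 5*A^-6 - A^-10; d^6 = A^12 + 6*A^8 + 15*A^4 + 20 + 15*A^-4 + 6*A^-8 + A^-12.
  A^9 * (d^4) = A^17 + 4*A^13 + 6*A^9 + 4*A^5 + A
  A^7 * (9*d^3) = -9*A^13 - 27*A^9 - 27*A^5 - 9*A
  A^5 * (30*d^2 + 6*d^4) = 6*A^13 + 54*A^9 + 96*A^5 + 54*A + 6*A^-3
  A^3 * (45*d + 37*d^3 + 2*d^5) = -2*A^13 - 47*A^9 - 176*A^5 - 176*A - 47*A^-3 - 2*A^-7
  A^1 * (27 + 78*d^2 + 21*d^4) = 21*A^9 + 162*A^5 + 309*A + 162*A^-3 + 21*A^-7
  A^-1 * (67*d + 53*d^3 + 6*d^5) = -6*A^9 - 83*A^5 - 286*A - 286*A^-3 - 83*A^-7 - 6*A^-11
  A^-3 * (12 + 53*d^2 + 18*d^4 + d^6) = A^9 + 24*A^5 + 140*A + 246*A^-3 + 140*A^-7 + 24*A^-11 + A^-15
  A^-5 * (14*d + 19*d^3 + 3*d^5) = -3*A^5 - 34*A - 101*A^-3 - 101*A^-7 - 34*A^-11 - 3*A^-15
  A^-7 * (6*d^2 + 3*d^4) = 3*A + 18*A^-3 + 30*A^-7 + 18*A^-11 + 3*A^-15
  A^-9 * (d^3) = -A^-3 - 3*A^-7 - 3*A^-11 - A^-15
Summing the groups: <K> = A^17 - A^13 + 2*A^9 - 3*A^5 + 2*A - 3*A^-3 + 2*A^-7 - A^-11
Normalise by the writhe: (-A^3)^(-w) = (-A^3)^(5) = -A^15, so f(A) = -A^15 * <K> = -A^32 + A^28 - 2*A^24 + 3*A^20 - 2*A^16 + 3*A^12 - 2*A^8 + A^4.
Substitute A = t^(-1/4), i.e. A^e → t^(-e/4): V(t) = t^-1 - 2*t^-2 + 3*t^-3 - 2*t^-4 + 3*t^-5 - 2*t^-6 + t^-7 - t^-8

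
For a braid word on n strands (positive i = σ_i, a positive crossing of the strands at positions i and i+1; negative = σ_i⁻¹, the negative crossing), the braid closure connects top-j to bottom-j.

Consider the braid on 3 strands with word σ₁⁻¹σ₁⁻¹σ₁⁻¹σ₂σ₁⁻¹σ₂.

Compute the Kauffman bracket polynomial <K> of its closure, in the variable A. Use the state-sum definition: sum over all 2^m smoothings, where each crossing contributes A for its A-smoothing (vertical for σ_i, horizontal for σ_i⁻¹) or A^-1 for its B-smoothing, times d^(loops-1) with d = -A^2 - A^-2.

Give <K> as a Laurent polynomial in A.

A^14 - 2*A^10 + 2*A^6 - 2*A^2 + 2*A^-2 - A^-6 + A^-10

Derivation:
Braid: s1^-1 s1^-1 s1^-1 s2 s1^-1 s2 on 3 strands, 6 crossings.
Writhe w = (#positive) - (#negative) = 2 - 4 = -2.
Enumerate smoothing states for the bracket polynomial. There are 2^6 = 64 states.
Each crossing splits two ways (0=vertical, 1=horizontal). The state's weight is A^(#A-smoothings - #B-smoothings) * d^(loops - 1).
Tabulate the states by total A-exponent and number of loops L (A-exp: L × count):
  A^6: L=5 ×1
  A^4: L=4 ×6
  A^2: L=3 ×15
  A^0: L=2 ×19, L=4 ×1
  A^-2: L=1 ×11, L=3 ×4
  A^-4: L=2 ×6
  A^-6: L=3 ×1
Each group contributes A^e * Σ count * d^(L-1):
Powers of d = -A^2 - A^-2: d^2 = A^4 + 2 + A^-4; d^3 = -A^6 - 3*A^2 - 3*A^-2 - A^-6; d^4 = A^8 + 4*A^4 + 6 + 4*A^-4 + A^-8.
  A^6 * (d^4) = A^14 + 4*A^10 + 6*A^6 + 4*A^2 + A^-2
  A^4 * (6*d^3) = -6*A^10 - 18*A^6 - 18*A^2 - 6*A^-2
  A^2 * (15*d^2) = 15*A^6 + 30*A^2 + 15*A^-2
  A^0 * (19*d + d^3) = -A^6 - 22*A^2 - 22*A^-2 - A^-6
  A^-2 * (11 + 4*d^2) = 4*A^2 + 19*A^-2 + 4*A^-6
  A^-4 * (6*d) = -6*A^-2 - 6*A^-6
  A^-6 * (d^2) = A^-2 + 2*A^-6 + A^-10
Summing the groups: <K> = A^14 - 2*A^10 + 2*A^6 - 2*A^2 + 2*A^-2 - A^-6 + A^-10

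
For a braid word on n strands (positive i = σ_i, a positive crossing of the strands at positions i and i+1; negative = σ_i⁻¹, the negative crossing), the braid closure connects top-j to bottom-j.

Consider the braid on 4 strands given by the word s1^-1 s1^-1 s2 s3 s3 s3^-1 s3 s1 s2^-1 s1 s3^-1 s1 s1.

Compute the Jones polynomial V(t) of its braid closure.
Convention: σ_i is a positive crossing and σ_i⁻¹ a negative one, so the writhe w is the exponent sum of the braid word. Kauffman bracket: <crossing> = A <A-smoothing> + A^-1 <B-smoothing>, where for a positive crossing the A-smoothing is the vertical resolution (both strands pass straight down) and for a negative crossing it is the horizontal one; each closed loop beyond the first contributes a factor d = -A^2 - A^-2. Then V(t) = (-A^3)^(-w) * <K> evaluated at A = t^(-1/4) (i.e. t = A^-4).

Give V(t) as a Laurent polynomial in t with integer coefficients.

The presented braid s1^-1 s1^-1 s2 s3 s3 s3^-1 s3 s1 s2^-1 s1 s3^-1 s1 s1 on 4 strands reduces by inverse Markov moves (closure unchanged at each step):
  Deconjugate: the word is γ·β·γ⁻¹ with γ = s1^-1 s1^-1 (prefix) and γ⁻¹ = s1 s1 (suffix); strip both.
Reduced to β = s2 s3 s3 s3^-1 s3 s1 s2^-1 s1 s3^-1 on 4 strands, 9 crossings.
Compute on β:
First cancel adjacent σ_i σ_i⁻¹ pairs (Reidemeister II — same braid, same closure): s2 s3 s3 s3^-1 s3 s1 s2^-1 s1 s3^-1 → s2 s3 s3 s1 s2^-1 s1 s3^-1.
Braid: s2 s3 s3 s1 s2^-1 s1 s3^-1 on 4 strands, 7 crossings.
Writhe w = (#positive) - (#negative) = 5 - 2 = 3.
Enumerate smoothing states for the bracket polynomial. There are 2^7 = 128 states.
For each crossing: s=0 is the vertical smoothing, s=1 horizontal. Crossing k contributes A^(sign_k * (1 - 2*s_k)); loop factor d = -A^2 - A^-2.
Tabulate the states by total A-exponent and number of loops L (A-exp: L × count):
  A^7: L=2 ×1
  A^5: L=1 ×2, L=3 ×5
  A^3: L=2 ×16, L=4 ×5
  A^1: L=1 ×11, L=3 ×23, L=5 ×1
  A^-1: L=2 ×26, L=4 ×9
  A^-3: L=1 ×6, L=3 ×14, L=5 ×1
  A^-5: L=2 ×5, L=4 ×2
  A^-7: L=3 ×1
Each group contributes A^e * Σ count * d^(L-1):
Powers of d = -A^2 - A^-2: d^2 = A^4 + 2 + A^-4; d^3 = -A^6 - 3*A^2 - 3*A^-2 - A^-6; d^4 = A^8 + 4*A^4 + 6 + 4*A^-4 + A^-8.
  A^7 * (d) = -A^9 - A^5
  A^5 * (2 + 5*d^2) = 5*A^9 + 12*A^5 + 5*A
  A^3 * (16*d + 5*d^3) = -5*A^9 - 31*A^5 - 31*A - 5*A^-3
  A^1 * (11 + 23*d^2 + d^4) = A^9 + 27*A^5 + 63*A + 27*A^-3 + A^-7
  A^-1 * (26*d + 9*d^3) = -9*A^5 - 53*A - 53*A^-3 - 9*A^-7
  A^-3 * (6 + 14*d^2 + d^4) = A^5 + 18*A + 40*A^-3 + 18*A^-7 + A^-11
  A^-5 * (5*d + 2*d^3) = -2*A - 11*A^-3 - 11*A^-7 - 2*A^-11
  A^-7 * (d^2) = A^-3 + 2*A^-7 + A^-11
Summing the groups: <K> = -A^5 - A^-3 + A^-7
Normalise by the writhe: (-A^3)^(-w) = (-A^3)^(-3) = -A^-9, so f(A) = -A^-9 * <K> = A^-4 + A^-12 - A^-16.
Substitute A = t^(-1/4), i.e. A^e → t^(-e/4): V(t) = -t^4 + t^3 + t

Answer: -t^4 + t^3 + t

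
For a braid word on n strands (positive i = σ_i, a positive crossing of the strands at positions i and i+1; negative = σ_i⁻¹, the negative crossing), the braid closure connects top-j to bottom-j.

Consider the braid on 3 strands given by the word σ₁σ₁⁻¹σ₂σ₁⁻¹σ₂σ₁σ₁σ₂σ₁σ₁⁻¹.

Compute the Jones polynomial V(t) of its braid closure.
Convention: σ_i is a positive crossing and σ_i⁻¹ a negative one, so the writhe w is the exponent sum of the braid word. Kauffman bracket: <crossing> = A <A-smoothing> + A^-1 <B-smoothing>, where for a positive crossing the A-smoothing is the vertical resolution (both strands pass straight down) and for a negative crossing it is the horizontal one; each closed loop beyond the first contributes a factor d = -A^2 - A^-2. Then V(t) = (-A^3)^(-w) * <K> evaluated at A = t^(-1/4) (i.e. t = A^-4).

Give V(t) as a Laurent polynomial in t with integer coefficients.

-t^6 + t^5 - t^4 + 2*t^3 - t^2 + t

Derivation:
The presented braid s1 s1^-1 s2 s1^-1 s2 s1 s1 s2 s1 s1^-1 on 3 strands reduces by inverse Markov moves (closure unchanged at each step):
  Deconjugate: the word is γ·β·γ⁻¹ with γ = s1 (prefix) and γ⁻¹ = s1^-1 (suffix); strip both.
  Deconjugate: the word is γ·β·γ⁻¹ with γ = s1^-1 (prefix) and γ⁻¹ = s1 (suffix); strip both.
Reduced to β = s2 s1^-1 s2 s1 s1 s2 on 3 strands, 6 crossings.
Compute on β:
Braid: s2 s1^-1 s2 s1 s1 s2 on 3 strands, 6 crossings.
Writhe w = (#positive) - (#negative) = 5 - 1 = 4.
State-sum expansion of <K>. There are 2^6 = 64 states.
Each crossing splits two ways (0=vertical, 1=horizontal). The state's weight is A^(#A-smoothings - #B-smoothings) * d^(loops - 1).
Tabulate the states by total A-exponent and number of loops L (A-exp: L × count):
  A^6: L=2 ×1
  A^4: L=1 ×3, L=3 ×3
  A^2: L=2 ×14, L=4 ×1
  A^0: L=1 ×10, L=3 ×10
  A^-2: L=2 ×13, L=4 ×2
  A^-4: L=3 ×6
  A^-6: L=4 ×1
Each group contributes A^e * Σ count * d^(L-1):
Powers of d = -A^2 - A^-2: d^2 = A^4 + 2 + A^-4; d^3 = -A^6 - 3*A^2 - 3*A^-2 - A^-6.
  A^6 * (d) = -A^8 - A^4
  A^4 * (3 + 3*d^2) = 3*A^8 + 9*A^4 + 3
  A^2 * (14*d + d^3) = -A^8 - 17*A^4 - 17 - A^-4
  A^0 * (10 + 10*d^2) = 10*A^4 + 30 + 10*A^-4
  A^-2 * (13*d + 2*d^3) = -2*A^4 - 19 - 19*A^-4 - 2*A^-8
  A^-4 * (6*d^2) = 6 + 12*A^-4 + 6*A^-8
  A^-6 * (d^3) = -1 - 3*A^-4 - 3*A^-8 - A^-12
Summing the groups: <K> = A^8 - A^4 + 2 - A^-4 + A^-8 - A^-12
Normalise by the writhe: (-A^3)^(-w) = (-A^3)^(-4) = A^-12, so f(A) = A^-12 * <K> = A^-4 - A^-8 + 2*A^-12 - A^-16 + A^-20 - A^-24.
Substitute A = t^(-1/4), i.e. A^e → t^(-e/4): V(t) = -t^6 + t^5 - t^4 + 2*t^3 - t^2 + t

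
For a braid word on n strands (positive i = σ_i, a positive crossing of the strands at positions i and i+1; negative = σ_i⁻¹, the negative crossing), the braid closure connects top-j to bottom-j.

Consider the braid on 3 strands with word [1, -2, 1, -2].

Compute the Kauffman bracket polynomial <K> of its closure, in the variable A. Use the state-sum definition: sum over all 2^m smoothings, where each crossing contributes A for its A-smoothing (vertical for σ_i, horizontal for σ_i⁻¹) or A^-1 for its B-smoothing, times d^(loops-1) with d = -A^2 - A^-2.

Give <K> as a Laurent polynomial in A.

Braid: s1 s2^-1 s1 s2^-1 on 3 strands, 4 crossings.
Writhe w = (#positive) - (#negative) = 2 - 2 = 0.
Computing the Kauffman bracket via state sum. There are 2^4 = 16 states.
Smooth each crossing (0=||, 1=⌣⌢); contribution A^(Σ sign_k(1-2s_k)) * d^(L-1).
  state 0000: A-exp=+0, loops=3, term = A^0 * d^2
  state 0001: A-exp=+2, loops=2, term = A^2 * d^1
  state 0010: A-exp=-2, loops=2, term = A^-2 * d^1
  state 0011: A-exp=+0, loops=1, term = A^0 * d^0
  state 0100: A-exp=+2, loops=2, term = A^2 * d^1
  state 0101: A-exp=+4, loops=3, term = A^4 * d^2
  state 0110: A-exp=+0, loops=1, term = A^0 * d^0
  state 0111: A-exp=+2, loops=2, term = A^2 * d^1
  state 1000: A-exp=-2, loops=2, term = A^-2 * d^1
  state 1001: A-exp=+0, loops=1, term = A^0 * d^0
  state 1010: A-exp=-4, loops=3, term = A^-4 * d^2
  state 1011: A-exp=-2, loops=2, term = A^-2 * d^1
  state 1100: A-exp=+0, loops=1, term = A^0 * d^0
  state 1101: A-exp=+2, loops=2, term = A^2 * d^1
  state 1110: A-exp=-2, loops=2, term = A^-2 * d^1
  state 1111: A-exp=+0, loops=1, term = A^0 * d^0
Collect the terms by A-exponent (count of states per loop number):
Powers of d = -A^2 - A^-2: d^2 = A^4 + 2 + A^-4.
  A^4 * (d^2) = A^8 + 2*A^4 + 1
  A^2 * (4*d) = -4*A^4 - 4
  A^0 * (5 + d^2) = A^4 + 7 + A^-4
  A^-2 * (4*d) = -4 - 4*A^-4
  A^-4 * (d^2) = 1 + 2*A^-4 + A^-8
Summing the groups: <K> = A^8 - A^4 + 1 - A^-4 + A^-8

Answer: A^8 - A^4 + 1 - A^-4 + A^-8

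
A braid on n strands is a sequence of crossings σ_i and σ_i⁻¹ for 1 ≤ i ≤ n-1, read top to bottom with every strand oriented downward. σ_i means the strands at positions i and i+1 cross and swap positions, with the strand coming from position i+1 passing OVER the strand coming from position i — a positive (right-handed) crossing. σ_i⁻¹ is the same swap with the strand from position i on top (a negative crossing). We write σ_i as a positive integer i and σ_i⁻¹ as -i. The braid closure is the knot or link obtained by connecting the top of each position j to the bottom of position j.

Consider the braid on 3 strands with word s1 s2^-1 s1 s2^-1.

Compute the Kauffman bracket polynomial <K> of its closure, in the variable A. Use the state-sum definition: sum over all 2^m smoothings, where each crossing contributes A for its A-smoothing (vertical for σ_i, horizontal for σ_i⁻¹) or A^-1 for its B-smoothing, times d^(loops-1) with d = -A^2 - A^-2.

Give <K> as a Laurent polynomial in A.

A^8 - A^4 + 1 - A^-4 + A^-8

Derivation:
Braid: s1 s2^-1 s1 s2^-1 on 3 strands, 4 crossings.
Writhe w = (#positive) - (#negative) = 2 - 2 = 0.
Computing the Kauffman bracket via state sum. There are 2^4 = 16 states.
Smooth each crossing (0=||, 1=⌣⌢); contribution A^(Σ sign_k(1-2s_k)) * d^(L-1).
  state 0000: A-exp=+0, loops=3, term = A^0 * d^2
  state 0001: A-exp=+2, loops=2, term = A^2 * d^1
  state 0010: A-exp=-2, loops=2, term = A^-2 * d^1
  state 0011: A-exp=+0, loops=1, term = A^0 * d^0
  state 0100: A-exp=+2, loops=2, term = A^2 * d^1
  state 0101: A-exp=+4, loops=3, term = A^4 * d^2
  state 0110: A-exp=+0, loops=1, term = A^0 * d^0
  state 0111: A-exp=+2, loops=2, term = A^2 * d^1
  state 1000: A-exp=-2, loops=2, term = A^-2 * d^1
  state 1001: A-exp=+0, loops=1, term = A^0 * d^0
  state 1010: A-exp=-4, loops=3, term = A^-4 * d^2
  state 1011: A-exp=-2, loops=2, term = A^-2 * d^1
  state 1100: A-exp=+0, loops=1, term = A^0 * d^0
  state 1101: A-exp=+2, loops=2, term = A^2 * d^1
  state 1110: A-exp=-2, loops=2, term = A^-2 * d^1
  state 1111: A-exp=+0, loops=1, term = A^0 * d^0
Collect the terms by A-exponent (count of states per loop number):
Powers of d = -A^2 - A^-2: d^2 = A^4 + 2 + A^-4.
  A^4 * (d^2) = A^8 + 2*A^4 + 1
  A^2 * (4*d) = -4*A^4 - 4
  A^0 * (5 + d^2) = A^4 + 7 + A^-4
  A^-2 * (4*d) = -4 - 4*A^-4
  A^-4 * (d^2) = 1 + 2*A^-4 + A^-8
Summing the groups: <K> = A^8 - A^4 + 1 - A^-4 + A^-8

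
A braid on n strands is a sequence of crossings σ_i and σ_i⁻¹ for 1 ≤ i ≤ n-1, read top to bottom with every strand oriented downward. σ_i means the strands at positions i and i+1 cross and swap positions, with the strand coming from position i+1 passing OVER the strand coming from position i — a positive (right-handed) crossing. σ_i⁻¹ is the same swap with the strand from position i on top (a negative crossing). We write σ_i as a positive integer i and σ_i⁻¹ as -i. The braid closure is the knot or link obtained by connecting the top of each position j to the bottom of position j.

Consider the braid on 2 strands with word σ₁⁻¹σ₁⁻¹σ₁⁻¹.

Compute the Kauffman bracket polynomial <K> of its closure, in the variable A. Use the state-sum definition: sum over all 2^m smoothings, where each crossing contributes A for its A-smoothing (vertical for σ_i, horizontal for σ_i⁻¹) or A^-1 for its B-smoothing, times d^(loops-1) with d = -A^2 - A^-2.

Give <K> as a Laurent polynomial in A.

Braid: s1^-1 s1^-1 s1^-1 on 2 strands, 3 crossings.
Writhe w = (#positive) - (#negative) = 0 - 3 = -3.
State-sum expansion of <K>. There are 2^3 = 8 states.
Each crossing splits two ways (0=vertical, 1=horizontal). The state's weight is A^(#A-smoothings - #B-smoothings) * d^(loops - 1).
  state 000: A-exp=-3, loops=2, term = A^-3 * d^1
  state 001: A-exp=-1, loops=1, term = A^-1 * d^0
  state 010: A-exp=-1, loops=1, term = A^-1 * d^0
  state 011: A-exp=+1, loops=2, term = A^1 * d^1
  state 100: A-exp=-1, loops=1, term = A^-1 * d^0
  state 101: A-exp=+1, loops=2, term = A^1 * d^1
  state 110: A-exp=+1, loops=2, term = A^1 * d^1
  state 111: A-exp=+3, loops=3, term = A^3 * d^2
Collect the terms by A-exponent (count of states per loop number):
Powers of d = -A^2 - A^-2: d^2 = A^4 + 2 + A^-4.
  A^3 * (d^2) = A^7 + 2*A^3 + A^-1
  A^1 * (3*d) = -3*A^3 - 3*A^-1
  A^-1 * (3) = 3*A^-1
  A^-3 * (d) = -A^-1 - A^-5
Summing the groups: <K> = A^7 - A^3 - A^-5

Answer: A^7 - A^3 - A^-5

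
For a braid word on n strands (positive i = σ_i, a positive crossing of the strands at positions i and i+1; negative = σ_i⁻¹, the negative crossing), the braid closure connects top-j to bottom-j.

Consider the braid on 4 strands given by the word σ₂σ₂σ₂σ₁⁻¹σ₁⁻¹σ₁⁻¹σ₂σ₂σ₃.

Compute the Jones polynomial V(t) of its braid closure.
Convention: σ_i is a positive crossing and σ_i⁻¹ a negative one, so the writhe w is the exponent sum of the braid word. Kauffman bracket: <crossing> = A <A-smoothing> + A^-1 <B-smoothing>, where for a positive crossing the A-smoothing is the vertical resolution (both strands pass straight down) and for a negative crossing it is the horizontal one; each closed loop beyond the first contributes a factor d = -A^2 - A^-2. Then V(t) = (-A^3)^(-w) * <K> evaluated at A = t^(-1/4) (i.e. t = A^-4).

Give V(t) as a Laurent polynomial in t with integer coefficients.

The presented braid s2 s2 s2 s1^-1 s1^-1 s1^-1 s2 s2 s3 on 4 strands reduces by inverse Markov moves (closure unchanged at each step):
  Destabilize: the word has the form β·s3 where s3 occurs only as the final letter (β ∈ B_3); drop it and the last strand → 3 strands.
Reduced to β = s2 s2 s2 s1^-1 s1^-1 s1^-1 s2 s2 on 3 strands, 8 crossings.
Compute on β:
Braid: s2 s2 s2 s1^-1 s1^-1 s1^-1 s2 s2 on 3 strands, 8 crossings.
Writhe w = (#positive) - (#negative) = 5 - 3 = 2.
Computing the Kauffman bracket via state sum. There are 2^8 = 256 states.
Smooth each crossing (0=||, 1=⌣⌢); contribution A^(Σ sign_k(1-2s_k)) * d^(L-1).
Tabulate the states by total A-exponent and number of loops L (A-exp: L × count):
  A^8: L=4 ×1
  A^6: L=3 ×8
  A^4: L=2 ×18, L=4 ×10
  A^2: L=1 ×15, L=3 ×31, L=5 ×10
  A^0: L=2 ×35, L=4 ×30, L=6 ×5
  A^-2: L=3 ×40, L=5 ×15, L=7 ×1
  A^-4: L=4 ×25, L=6 ×3
  A^-6: L=5 ×8
  A^-8: L=6 ×1
Each group contributes A^e * Σ count * d^(L-1):
Powers of d = -A^2 - A^-2: d^2 = A^4 + 2 + A^-4; d^3 = -A^6 - 3*A^2 - 3*A^-2 - A^-6; d^4 = A^8 + 4*A^4 + 6 + 4*A^-4 + A^-8; d^5 = -A^10 - 5*A^6 - 10*A^2 - 10*A^-2 - 5*A^-6 - A^-10; d^6 = A^12 + 6*A^8 + 15*A^4 + 20 + 15*A^-4 + 6*A^-8 + A^-12.
  A^8 * (d^3) = -A^14 - 3*A^10 - 3*A^6 - A^2
  A^6 * (8*d^2) = 8*A^10 + 16*A^6 + 8*A^2
  A^4 * (18*d + 10*d^3) = -10*A^10 - 48*A^6 - 48*A^2 - 10*A^-2
  A^2 * (15 + 31*d^2 + 10*d^4) = 10*A^10 + 71*A^6 + 137*A^2 + 71*A^-2 + 10*A^-6
  A^0 * (35*d + 30*d^3 + 5*d^5) = -5*A^10 - 55*A^6 - 175*A^2 - 175*A^-2 - 55*A^-6 - 5*A^-10
  A^-2 * (40*d^2 + 15*d^4 + d^6) = A^10 + 21*A^6 + 115*A^2 + 190*A^-2 + 115*A^-6 + 21*A^-10 + A^-14
  A^-4 * (25*d^3 + 3*d^5) = -3*A^6 - 40*A^2 - 105*A^-2 - 105*A^-6 - 40*A^-10 - 3*A^-14
  A^-6 * (8*d^4) = 8*A^2 + 32*A^-2 + 48*A^-6 + 32*A^-10 + 8*A^-14
  A^-8 * (d^5) = -A^2 - 5*A^-2 - 10*A^-6 - 10*A^-10 - 5*A^-14 - A^-18
Summing the groups: <K> = -A^14 + A^10 - A^6 + 3*A^2 - 2*A^-2 + 3*A^-6 - 2*A^-10 + A^-14 - A^-18
Normalise by the writhe: (-A^3)^(-w) = (-A^3)^(-2) = A^-6, so f(A) = A^-6 * <K> = -A^8 + A^4 - 1 + 3*A^-4 - 2*A^-8 + 3*A^-12 - 2*A^-16 + A^-20 - A^-24.
Substitute A = t^(-1/4), i.e. A^e → t^(-e/4): V(t) = -t^6 + t^5 - 2*t^4 + 3*t^3 - 2*t^2 + 3*t - 1 + t^-1 - t^-2

Answer: -t^6 + t^5 - 2*t^4 + 3*t^3 - 2*t^2 + 3*t - 1 + t^-1 - t^-2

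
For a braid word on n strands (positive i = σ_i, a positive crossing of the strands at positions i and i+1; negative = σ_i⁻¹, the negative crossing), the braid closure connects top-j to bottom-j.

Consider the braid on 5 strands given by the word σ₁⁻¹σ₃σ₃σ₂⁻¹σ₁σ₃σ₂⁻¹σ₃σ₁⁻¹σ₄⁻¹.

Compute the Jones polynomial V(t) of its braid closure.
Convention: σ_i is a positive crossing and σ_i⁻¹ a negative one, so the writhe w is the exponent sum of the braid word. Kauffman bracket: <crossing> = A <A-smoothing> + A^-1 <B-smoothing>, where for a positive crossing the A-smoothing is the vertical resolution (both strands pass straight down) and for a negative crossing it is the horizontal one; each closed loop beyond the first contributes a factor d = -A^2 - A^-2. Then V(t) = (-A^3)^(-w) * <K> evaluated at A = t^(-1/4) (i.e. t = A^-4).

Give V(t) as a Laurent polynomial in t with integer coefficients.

The presented braid s1^-1 s3 s3 s2^-1 s1 s3 s2^-1 s3 s1^-1 s4^-1 on 5 strands reduces by inverse Markov moves (closure unchanged at each step):
  Destabilize: the word has the form β·s4^-1 where s4^-1 occurs only as the final letter (β ∈ B_4); drop it and the last strand → 4 strands.
Reduced to β = s1^-1 s3 s3 s2^-1 s1 s3 s2^-1 s3 s1^-1 on 4 strands, 9 crossings.
Compute on β:
Braid: s1^-1 s3 s3 s2^-1 s1 s3 s2^-1 s3 s1^-1 on 4 strands, 9 crossings.
Writhe w = (#positive) - (#negative) = 5 - 4 = 1.
State-sum expansion of <K>. There are 2^9 = 512 states.
Each crossing splits two ways (0=vertical, 1=horizontal). The state's weight is A^(#A-smoothings - #B-smoothings) * d^(loops - 1).
Tabulate the states by total A-exponent and number of loops L (A-exp: L × count):
  A^9: L=4 ×1
  A^7: L=3 ×9
  A^5: L=2 ×29, L=4 ×7
  A^3: L=1 ×30, L=3 ×52, L=5 ×2
  A^1: L=2 ×83, L=4 ×43
  A^-1: L=1 ×11, L=3 ×93, L=5 ×22
  A^-3: L=2 ×19, L=4 ×58, L=6 ×7
  A^-5: L=3 ×15, L=5 ×20, L=7 ×1
  A^-7: L=4 ×6, L=6 ×3
  A^-9: L=5 ×1
Each group contributes A^e * Σ count * d^(L-1):
Powers of d = -A^2 - A^-2: d^2 = A^4 + 2 + A^-4; d^3 = -A^6 - 3*A^2 - 3*A^-2 - A^-6; d^4 = A^8 + 4*A^4 + 6 + 4*A^-4 + A^-8; d^5 = -A^10 - 5*A^6 - 10*A^2 - 10*A^-2 - 5*A^-6 - A^-10; d^6 = A^12 + 6*A^8 + 15*A^4 + 20 + 15*A^-4 + 6*A^-8 + A^-12.
  A^9 * (d^3) = -A^15 - 3*A^11 - 3*A^7 - A^3
  A^7 * (9*d^2) = 9*A^11 + 18*A^7 + 9*A^3
  A^5 * (29*d + 7*d^3) = -7*A^11 - 50*A^7 - 50*A^3 - 7*A^-1
  A^3 * (30 + 52*d^2 + 2*d^4) = 2*A^11 + 60*A^7 + 146*A^3 + 60*A^-1 + 2*A^-5
  A^1 * (83*d + 43*d^3) = -43*A^7 - 212*A^3 - 212*A^-1 - 43*A^-5
  A^-1 * (11 + 93*d^2 + 22*d^4) = 22*A^7 + 181*A^3 + 329*A^-1 + 181*A^-5 + 22*A^-9
  A^-3 * (19*d + 58*d^3 + 7*d^5) = -7*A^7 - 93*A^3 - 263*A^-1 - 263*A^-5 - 93*A^-9 - 7*A^-13
  A^-5 * (15*d^2 + 20*d^4 + d^6) = A^7 + 26*A^3 + 110*A^-1 + 170*A^-5 + 110*A^-9 + 26*A^-13 + A^-17
  A^-7 * (6*d^3 + 3*d^5) = -3*A^3 - 21*A^-1 - 48*A^-5 - 48*A^-9 - 21*A^-13 - 3*A^-17
  A^-9 * (d^4) = A^-1 + 4*A^-5 + 6*A^-9 + 4*A^-13 + A^-17
Summing the groups: <K> = -A^15 + A^11 - 2*A^7 + 3*A^3 - 3*A^-1 + 3*A^-5 - 3*A^-9 + 2*A^-13 - A^-17
Normalise by the writhe: (-A^3)^(-w) = (-A^3)^(-1) = -A^-3, so f(A) = -A^-3 * <K> = A^12 - A^8 + 2*A^4 - 3 + 3*A^-4 - 3*A^-8 + 3*A^-12 - 2*A^-16 + A^-20.
Substitute A = t^(-1/4), i.e. A^e → t^(-e/4): V(t) = t^5 - 2*t^4 + 3*t^3 - 3*t^2 + 3*t - 3 + 2*t^-1 - t^-2 + t^-3

Answer: t^5 - 2*t^4 + 3*t^3 - 3*t^2 + 3*t - 3 + 2*t^-1 - t^-2 + t^-3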